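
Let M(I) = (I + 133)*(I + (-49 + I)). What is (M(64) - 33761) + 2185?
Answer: -16013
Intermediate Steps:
M(I) = (-49 + 2*I)*(133 + I) (M(I) = (133 + I)*(-49 + 2*I) = (-49 + 2*I)*(133 + I))
(M(64) - 33761) + 2185 = ((-6517 + 2*64² + 217*64) - 33761) + 2185 = ((-6517 + 2*4096 + 13888) - 33761) + 2185 = ((-6517 + 8192 + 13888) - 33761) + 2185 = (15563 - 33761) + 2185 = -18198 + 2185 = -16013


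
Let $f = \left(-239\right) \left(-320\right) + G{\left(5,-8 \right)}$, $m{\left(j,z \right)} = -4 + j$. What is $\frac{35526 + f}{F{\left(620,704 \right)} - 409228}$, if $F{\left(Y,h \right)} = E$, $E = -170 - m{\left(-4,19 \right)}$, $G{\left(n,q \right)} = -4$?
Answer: $- \frac{56001}{204695} \approx -0.27358$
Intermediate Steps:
$f = 76476$ ($f = \left(-239\right) \left(-320\right) - 4 = 76480 - 4 = 76476$)
$E = -162$ ($E = -170 - \left(-4 - 4\right) = -170 - -8 = -170 + 8 = -162$)
$F{\left(Y,h \right)} = -162$
$\frac{35526 + f}{F{\left(620,704 \right)} - 409228} = \frac{35526 + 76476}{-162 - 409228} = \frac{112002}{-409390} = 112002 \left(- \frac{1}{409390}\right) = - \frac{56001}{204695}$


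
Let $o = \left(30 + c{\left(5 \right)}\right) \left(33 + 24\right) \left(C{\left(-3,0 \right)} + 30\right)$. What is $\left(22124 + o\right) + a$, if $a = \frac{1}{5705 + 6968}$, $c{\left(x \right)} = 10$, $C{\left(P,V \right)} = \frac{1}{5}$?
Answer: $\frac{1152989541}{12673} \approx 90980.0$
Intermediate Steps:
$C{\left(P,V \right)} = \frac{1}{5}$
$a = \frac{1}{12673} \approx 7.8908 \cdot 10^{-5}$
$o = 68856$ ($o = \left(30 + 10\right) \left(33 + 24\right) \left(\frac{1}{5} + 30\right) = 40 \cdot 57 \cdot \frac{151}{5} = 40 \cdot \frac{8607}{5} = 68856$)
$\left(22124 + o\right) + a = \left(22124 + 68856\right) + \frac{1}{12673} = 90980 + \frac{1}{12673} = \frac{1152989541}{12673}$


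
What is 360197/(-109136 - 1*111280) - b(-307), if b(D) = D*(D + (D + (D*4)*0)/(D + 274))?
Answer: -221593163063/2424576 ≈ -91395.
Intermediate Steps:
b(D) = D*(D + D/(274 + D)) (b(D) = D*(D + (D + (4*D)*0)/(274 + D)) = D*(D + (D + 0)/(274 + D)) = D*(D + D/(274 + D)))
360197/(-109136 - 1*111280) - b(-307) = 360197/(-109136 - 1*111280) - (-307)²*(275 - 307)/(274 - 307) = 360197/(-109136 - 111280) - 94249*(-32)/(-33) = 360197/(-220416) - 94249*(-1)*(-32)/33 = 360197*(-1/220416) - 1*3015968/33 = -360197/220416 - 3015968/33 = -221593163063/2424576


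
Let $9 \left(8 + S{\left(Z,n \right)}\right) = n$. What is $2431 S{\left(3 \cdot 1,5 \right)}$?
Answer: $- \frac{162877}{9} \approx -18097.0$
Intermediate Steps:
$S{\left(Z,n \right)} = -8 + \frac{n}{9}$
$2431 S{\left(3 \cdot 1,5 \right)} = 2431 \left(-8 + \frac{1}{9} \cdot 5\right) = 2431 \left(-8 + \frac{5}{9}\right) = 2431 \left(- \frac{67}{9}\right) = - \frac{162877}{9}$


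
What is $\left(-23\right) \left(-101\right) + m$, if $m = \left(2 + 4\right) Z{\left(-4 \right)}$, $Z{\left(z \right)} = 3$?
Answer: $2341$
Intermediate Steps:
$m = 18$ ($m = \left(2 + 4\right) 3 = 6 \cdot 3 = 18$)
$\left(-23\right) \left(-101\right) + m = \left(-23\right) \left(-101\right) + 18 = 2323 + 18 = 2341$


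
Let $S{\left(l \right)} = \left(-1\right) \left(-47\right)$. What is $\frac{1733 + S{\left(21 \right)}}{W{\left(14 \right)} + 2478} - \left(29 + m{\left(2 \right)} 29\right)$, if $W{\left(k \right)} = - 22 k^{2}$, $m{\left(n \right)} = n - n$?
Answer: $- \frac{27483}{917} \approx -29.971$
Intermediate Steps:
$S{\left(l \right)} = 47$
$m{\left(n \right)} = 0$
$\frac{1733 + S{\left(21 \right)}}{W{\left(14 \right)} + 2478} - \left(29 + m{\left(2 \right)} 29\right) = \frac{1733 + 47}{- 22 \cdot 14^{2} + 2478} - \left(29 + 0 \cdot 29\right) = \frac{1780}{\left(-22\right) 196 + 2478} - \left(29 + 0\right) = \frac{1780}{-4312 + 2478} - 29 = \frac{1780}{-1834} - 29 = 1780 \left(- \frac{1}{1834}\right) - 29 = - \frac{890}{917} - 29 = - \frac{27483}{917}$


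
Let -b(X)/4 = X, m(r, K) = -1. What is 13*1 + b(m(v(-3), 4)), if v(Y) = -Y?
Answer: 17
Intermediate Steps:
b(X) = -4*X
13*1 + b(m(v(-3), 4)) = 13*1 - 4*(-1) = 13 + 4 = 17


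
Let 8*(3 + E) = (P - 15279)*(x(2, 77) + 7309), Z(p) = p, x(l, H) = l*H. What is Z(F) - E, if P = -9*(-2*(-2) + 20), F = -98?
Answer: 115638425/8 ≈ 1.4455e+7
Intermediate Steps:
x(l, H) = H*l
P = -216 (P = -9*(4 + 20) = -9*24 = -216)
E = -115639209/8 (E = -3 + ((-216 - 15279)*(77*2 + 7309))/8 = -3 + (-15495*(154 + 7309))/8 = -3 + (-15495*7463)/8 = -3 + (⅛)*(-115639185) = -3 - 115639185/8 = -115639209/8 ≈ -1.4455e+7)
Z(F) - E = -98 - 1*(-115639209/8) = -98 + 115639209/8 = 115638425/8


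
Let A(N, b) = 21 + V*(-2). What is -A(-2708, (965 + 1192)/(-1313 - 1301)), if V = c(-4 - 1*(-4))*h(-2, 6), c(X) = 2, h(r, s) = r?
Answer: -29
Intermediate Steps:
V = -4 (V = 2*(-2) = -4)
A(N, b) = 29 (A(N, b) = 21 - 4*(-2) = 21 + 8 = 29)
-A(-2708, (965 + 1192)/(-1313 - 1301)) = -1*29 = -29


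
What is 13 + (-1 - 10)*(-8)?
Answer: 101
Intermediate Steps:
13 + (-1 - 10)*(-8) = 13 - 11*(-8) = 13 + 88 = 101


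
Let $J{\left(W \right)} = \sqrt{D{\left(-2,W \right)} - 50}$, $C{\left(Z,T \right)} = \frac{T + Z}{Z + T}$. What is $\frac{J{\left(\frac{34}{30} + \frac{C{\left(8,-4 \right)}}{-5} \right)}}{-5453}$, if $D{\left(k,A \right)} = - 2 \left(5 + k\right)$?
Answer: $- \frac{2 i \sqrt{14}}{5453} \approx - 0.0013723 i$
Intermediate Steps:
$D{\left(k,A \right)} = -10 - 2 k$
$C{\left(Z,T \right)} = 1$ ($C{\left(Z,T \right)} = \frac{T + Z}{T + Z} = 1$)
$J{\left(W \right)} = 2 i \sqrt{14}$ ($J{\left(W \right)} = \sqrt{\left(-10 - -4\right) - 50} = \sqrt{\left(-10 + 4\right) - 50} = \sqrt{-6 - 50} = \sqrt{-56} = 2 i \sqrt{14}$)
$\frac{J{\left(\frac{34}{30} + \frac{C{\left(8,-4 \right)}}{-5} \right)}}{-5453} = \frac{2 i \sqrt{14}}{-5453} = 2 i \sqrt{14} \left(- \frac{1}{5453}\right) = - \frac{2 i \sqrt{14}}{5453}$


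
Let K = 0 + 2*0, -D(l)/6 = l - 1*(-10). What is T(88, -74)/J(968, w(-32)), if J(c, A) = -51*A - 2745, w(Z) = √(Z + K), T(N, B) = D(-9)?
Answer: 1830/846473 - 136*I*√2/846473 ≈ 0.0021619 - 0.00022722*I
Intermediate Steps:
D(l) = -60 - 6*l (D(l) = -6*(l - 1*(-10)) = -6*(l + 10) = -6*(10 + l) = -60 - 6*l)
T(N, B) = -6 (T(N, B) = -60 - 6*(-9) = -60 + 54 = -6)
K = 0 (K = 0 + 0 = 0)
w(Z) = √Z (w(Z) = √(Z + 0) = √Z)
J(c, A) = -2745 - 51*A
T(88, -74)/J(968, w(-32)) = -6/(-2745 - 204*I*√2)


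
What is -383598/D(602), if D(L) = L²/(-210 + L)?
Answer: -767196/1849 ≈ -414.92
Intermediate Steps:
-383598/D(602) = -383598/(602²/(-210 + 602)) = -383598/(362404/392) = -383598/(362404*(1/392)) = -383598/1849/2 = -383598*2/1849 = -767196/1849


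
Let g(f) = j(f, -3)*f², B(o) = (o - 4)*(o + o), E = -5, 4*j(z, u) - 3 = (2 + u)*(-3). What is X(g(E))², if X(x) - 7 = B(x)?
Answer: 25391521/4 ≈ 6.3479e+6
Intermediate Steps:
j(z, u) = -¾ - 3*u/4 (j(z, u) = ¾ + ((2 + u)*(-3))/4 = ¾ + (-6 - 3*u)/4 = ¾ + (-3/2 - 3*u/4) = -¾ - 3*u/4)
B(o) = 2*o*(-4 + o) (B(o) = (-4 + o)*(2*o) = 2*o*(-4 + o))
g(f) = 3*f²/2 (g(f) = (-¾ - ¾*(-3))*f² = (-¾ + 9/4)*f² = 3*f²/2)
X(x) = 7 + 2*x*(-4 + x)
X(g(E))² = (7 + 2*((3/2)*(-5)²)*(-4 + (3/2)*(-5)²))² = (7 + 2*((3/2)*25)*(-4 + (3/2)*25))² = (7 + 2*(75/2)*(-4 + 75/2))² = (7 + 2*(75/2)*(67/2))² = (7 + 5025/2)² = (5039/2)² = 25391521/4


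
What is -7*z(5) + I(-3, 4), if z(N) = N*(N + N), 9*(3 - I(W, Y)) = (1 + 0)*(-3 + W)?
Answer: -1039/3 ≈ -346.33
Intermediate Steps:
I(W, Y) = 10/3 - W/9 (I(W, Y) = 3 - (1 + 0)*(-3 + W)/9 = 3 - (-3 + W)/9 = 3 + (⅓ - W/9) = 10/3 - W/9)
z(N) = 2*N² (z(N) = N*(2*N) = 2*N²)
-7*z(5) + I(-3, 4) = -14*5² + (10/3 - ⅑*(-3)) = -14*25 + (10/3 + ⅓) = -7*50 + 11/3 = -350 + 11/3 = -1039/3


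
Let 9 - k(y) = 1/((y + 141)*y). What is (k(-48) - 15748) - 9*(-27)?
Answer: -69174143/4464 ≈ -15496.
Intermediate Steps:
k(y) = 9 - 1/(y*(141 + y)) (k(y) = 9 - 1/((y + 141)*y) = 9 - 1/((141 + y)*y) = 9 - 1/(y*(141 + y)))
(k(-48) - 15748) - 9*(-27) = ((-1 + 9*(-48)**2 + 1269*(-48))/((-48)*(141 - 48)) - 15748) - 9*(-27) = (-1/48*(-1 + 9*2304 - 60912)/93 - 15748) + 243 = (-1/48*1/93*(-1 + 20736 - 60912) - 15748) + 243 = (-1/48*1/93*(-40177) - 15748) + 243 = (40177/4464 - 15748) + 243 = -70258895/4464 + 243 = -69174143/4464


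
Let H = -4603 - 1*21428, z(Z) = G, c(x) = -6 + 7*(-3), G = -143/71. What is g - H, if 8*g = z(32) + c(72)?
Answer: 3695887/142 ≈ 26027.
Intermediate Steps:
G = -143/71 (G = -143*1/71 = -143/71 ≈ -2.0141)
c(x) = -27 (c(x) = -6 - 21 = -27)
z(Z) = -143/71
g = -515/142 (g = (-143/71 - 27)/8 = (⅛)*(-2060/71) = -515/142 ≈ -3.6268)
H = -26031 (H = -4603 - 21428 = -26031)
g - H = -515/142 - 1*(-26031) = -515/142 + 26031 = 3695887/142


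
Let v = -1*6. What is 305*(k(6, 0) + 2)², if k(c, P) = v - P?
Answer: 4880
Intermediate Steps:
v = -6
k(c, P) = -6 - P
305*(k(6, 0) + 2)² = 305*((-6 - 1*0) + 2)² = 305*((-6 + 0) + 2)² = 305*(-6 + 2)² = 305*(-4)² = 305*16 = 4880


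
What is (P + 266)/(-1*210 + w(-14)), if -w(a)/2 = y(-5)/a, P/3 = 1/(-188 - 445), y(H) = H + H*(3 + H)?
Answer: -78575/61823 ≈ -1.2710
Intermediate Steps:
P = -1/211 (P = 3/(-188 - 445) = 3/(-633) = 3*(-1/633) = -1/211 ≈ -0.0047393)
w(a) = -10/a (w(a) = -2*(-5*(4 - 5))/a = -2*(-5*(-1))/a = -10/a)
(P + 266)/(-1*210 + w(-14)) = (-1/211 + 266)/(-1*210 - 10/(-14)) = 56125/(211*(-210 - 10*(-1/14))) = 56125/(211*(-210 + 5/7)) = 56125/(211*(-1465/7)) = (56125/211)*(-7/1465) = -78575/61823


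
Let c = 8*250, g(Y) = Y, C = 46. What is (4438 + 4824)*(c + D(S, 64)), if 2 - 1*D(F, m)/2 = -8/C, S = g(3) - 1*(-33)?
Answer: 426978200/23 ≈ 1.8564e+7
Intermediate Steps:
S = 36 (S = 3 - 1*(-33) = 3 + 33 = 36)
D(F, m) = 100/23 (D(F, m) = 4 - (-16)/46 = 4 - 2*(-4/23) = 4 + 8/23 = 100/23)
c = 2000
(4438 + 4824)*(c + D(S, 64)) = (4438 + 4824)*(2000 + 100/23) = 9262*(46100/23) = 426978200/23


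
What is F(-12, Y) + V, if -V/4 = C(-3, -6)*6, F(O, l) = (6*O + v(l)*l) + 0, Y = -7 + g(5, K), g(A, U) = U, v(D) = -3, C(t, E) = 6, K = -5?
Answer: -180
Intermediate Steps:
Y = -12 (Y = -7 - 5 = -12)
F(O, l) = -3*l + 6*O (F(O, l) = (6*O - 3*l) + 0 = (-3*l + 6*O) + 0 = -3*l + 6*O)
V = -144 (V = -24*6 = -4*36 = -144)
F(-12, Y) + V = (-3*(-12) + 6*(-12)) - 144 = (36 - 72) - 144 = -36 - 144 = -180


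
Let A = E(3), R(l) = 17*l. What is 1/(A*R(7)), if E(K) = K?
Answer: 1/357 ≈ 0.0028011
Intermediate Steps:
A = 3
1/(A*R(7)) = 1/(3*(17*7)) = 1/(3*119) = 1/357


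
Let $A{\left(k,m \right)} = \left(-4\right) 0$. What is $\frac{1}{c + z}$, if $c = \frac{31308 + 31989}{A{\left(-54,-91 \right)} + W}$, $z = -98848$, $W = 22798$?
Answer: $- \frac{22798}{2253473407} \approx -1.0117 \cdot 10^{-5}$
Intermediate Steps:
$A{\left(k,m \right)} = 0$
$c = \frac{63297}{22798}$ ($c = \frac{31308 + 31989}{0 + 22798} = \frac{63297}{22798} \approx 2.7764$)
$\frac{1}{c + z} = \frac{1}{\frac{63297}{22798} - 98848} = \frac{1}{- \frac{2253473407}{22798}} = - \frac{22798}{2253473407}$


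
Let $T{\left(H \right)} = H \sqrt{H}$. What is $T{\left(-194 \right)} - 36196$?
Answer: $-36196 - 194 i \sqrt{194} \approx -36196.0 - 2702.1 i$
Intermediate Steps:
$T{\left(H \right)} = H^{\frac{3}{2}}$
$T{\left(-194 \right)} - 36196 = \left(-194\right)^{\frac{3}{2}} - 36196 = - 194 i \sqrt{194} - 36196 = -36196 - 194 i \sqrt{194}$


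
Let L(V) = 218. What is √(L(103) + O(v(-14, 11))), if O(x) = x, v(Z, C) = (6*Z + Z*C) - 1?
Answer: I*√21 ≈ 4.5826*I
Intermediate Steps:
v(Z, C) = -1 + 6*Z + C*Z (v(Z, C) = (6*Z + C*Z) - 1 = -1 + 6*Z + C*Z)
√(L(103) + O(v(-14, 11))) = √(218 + (-1 + 6*(-14) + 11*(-14))) = √(218 + (-1 - 84 - 154)) = √(218 - 239) = √(-21) = I*√21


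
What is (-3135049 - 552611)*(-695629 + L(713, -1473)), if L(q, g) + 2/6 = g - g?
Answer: 2565244467360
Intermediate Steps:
L(q, g) = -⅓ (L(q, g) = -⅓ + (g - g) = -⅓ + 0 = -⅓)
(-3135049 - 552611)*(-695629 + L(713, -1473)) = (-3135049 - 552611)*(-695629 - ⅓) = -3687660*(-2086888/3) = 2565244467360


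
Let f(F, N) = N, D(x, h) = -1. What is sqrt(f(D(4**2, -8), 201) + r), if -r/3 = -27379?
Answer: sqrt(82338) ≈ 286.95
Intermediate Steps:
r = 82137 (r = -3*(-27379) = 82137)
sqrt(f(D(4**2, -8), 201) + r) = sqrt(201 + 82137) = sqrt(82338)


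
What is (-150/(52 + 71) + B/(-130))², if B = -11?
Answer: 36590401/28408900 ≈ 1.2880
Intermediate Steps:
(-150/(52 + 71) + B/(-130))² = (-150/(52 + 71) - 11/(-130))² = (-150/123 - 11*(-1/130))² = (-150*1/123 + 11/130)² = (-50/41 + 11/130)² = (-6049/5330)² = 36590401/28408900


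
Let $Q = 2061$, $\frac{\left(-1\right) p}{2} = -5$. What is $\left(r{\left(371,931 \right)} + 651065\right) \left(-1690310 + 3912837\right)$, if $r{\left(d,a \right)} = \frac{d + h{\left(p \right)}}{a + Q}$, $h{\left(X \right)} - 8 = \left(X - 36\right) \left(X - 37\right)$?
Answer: $\frac{4329454949986647}{2992} \approx 1.447 \cdot 10^{12}$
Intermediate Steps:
$p = 10$ ($p = \left(-2\right) \left(-5\right) = 10$)
$h{\left(X \right)} = 8 + \left(-37 + X\right) \left(-36 + X\right)$ ($h{\left(X \right)} = 8 + \left(X - 36\right) \left(X - 37\right) = 8 + \left(-36 + X\right) \left(-37 + X\right) = 8 + \left(-37 + X\right) \left(-36 + X\right)$)
$r{\left(d,a \right)} = \frac{710 + d}{2061 + a}$ ($r{\left(d,a \right)} = \frac{d + \left(1340 + 10^{2} - 730\right)}{a + 2061} = \frac{d + \left(1340 + 100 - 730\right)}{2061 + a} = \frac{d + 710}{2061 + a} = \frac{710 + d}{2061 + a}$)
$\left(r{\left(371,931 \right)} + 651065\right) \left(-1690310 + 3912837\right) = \left(\frac{710 + 371}{2061 + 931} + 651065\right) \left(-1690310 + 3912837\right) = \left(\frac{1}{2992} \cdot 1081 + 651065\right) 2222527 = \left(\frac{1081}{2992} + 651065\right) 2222527 = \frac{1947987561}{2992} \cdot 2222527 = \frac{4329454949986647}{2992}$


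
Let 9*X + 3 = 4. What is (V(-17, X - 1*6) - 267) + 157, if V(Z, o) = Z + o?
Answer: -1196/9 ≈ -132.89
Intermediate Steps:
X = ⅑ (X = -⅓ + (⅑)*4 = -⅓ + 4/9 = ⅑ ≈ 0.11111)
(V(-17, X - 1*6) - 267) + 157 = ((-17 + (⅑ - 1*6)) - 267) + 157 = ((-17 + (⅑ - 6)) - 267) + 157 = ((-17 - 53/9) - 267) + 157 = (-206/9 - 267) + 157 = -2609/9 + 157 = -1196/9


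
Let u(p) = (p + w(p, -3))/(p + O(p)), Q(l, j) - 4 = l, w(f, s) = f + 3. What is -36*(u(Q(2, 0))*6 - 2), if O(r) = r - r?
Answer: -468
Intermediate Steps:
w(f, s) = 3 + f
O(r) = 0
Q(l, j) = 4 + l
u(p) = (3 + 2*p)/p (u(p) = (p + (3 + p))/(p + 0) = (3 + 2*p)/p)
-36*(u(Q(2, 0))*6 - 2) = -36*((2 + 3/(4 + 2))*6 - 2) = -36*((2 + 3/6)*6 - 2) = -36*((2 + 3*(1/6))*6 - 2) = -36*((2 + 1/2)*6 - 2) = -36*((5/2)*6 - 2) = -36*(15 - 2) = -36*13 = -468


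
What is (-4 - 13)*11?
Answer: -187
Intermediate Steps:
(-4 - 13)*11 = -17*11 = -187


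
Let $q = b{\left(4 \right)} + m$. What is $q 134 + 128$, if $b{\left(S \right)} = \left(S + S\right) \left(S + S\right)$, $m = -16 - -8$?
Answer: $7632$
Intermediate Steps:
$m = -8$ ($m = -16 + 8 = -8$)
$b{\left(S \right)} = 4 S^{2}$ ($b{\left(S \right)} = 2 S 2 S = 4 S^{2}$)
$q = 56$ ($q = 4 \cdot 4^{2} - 8 = 4 \cdot 16 - 8 = 64 - 8 = 56$)
$q 134 + 128 = 56 \cdot 134 + 128 = 7504 + 128 = 7632$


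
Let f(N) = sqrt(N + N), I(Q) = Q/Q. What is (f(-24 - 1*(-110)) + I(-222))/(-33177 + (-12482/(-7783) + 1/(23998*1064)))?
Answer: -198730125776/6592950669072265 - 397460251552*sqrt(43)/6592950669072265 ≈ -0.00042546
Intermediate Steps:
I(Q) = 1
f(N) = sqrt(2)*sqrt(N) (f(N) = sqrt(2*N) = sqrt(2)*sqrt(N))
(f(-24 - 1*(-110)) + I(-222))/(-33177 + (-12482/(-7783) + 1/(23998*1064))) = (sqrt(2)*sqrt(-24 - 1*(-110)) + 1)/(-33177 + (-12482/(-7783) + 1/(23998*1064))) = (sqrt(2)*sqrt(-24 + 110) + 1)/(-33177 + (-12482*(-1/7783) + (1/23998)*(1/1064))) = (sqrt(2)*sqrt(86) + 1)/(-33177 + (12482/7783 + 1/25533872)) = (2*sqrt(43) + 1)/(-33177 + 318713798087/198730125776) = (1 + 2*sqrt(43))/(-6592950669072265/198730125776) = (1 + 2*sqrt(43))*(-198730125776/6592950669072265) = -198730125776/6592950669072265 - 397460251552*sqrt(43)/6592950669072265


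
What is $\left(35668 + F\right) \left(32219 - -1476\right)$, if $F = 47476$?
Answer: $2801537080$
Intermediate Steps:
$\left(35668 + F\right) \left(32219 - -1476\right) = \left(35668 + 47476\right) \left(32219 - -1476\right) = 83144 \left(32219 + 1476\right) = 83144 \cdot 33695 = 2801537080$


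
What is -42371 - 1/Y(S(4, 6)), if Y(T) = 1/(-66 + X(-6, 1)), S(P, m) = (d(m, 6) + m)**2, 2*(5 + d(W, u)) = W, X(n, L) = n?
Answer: -42299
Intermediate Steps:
d(W, u) = -5 + W/2
S(P, m) = (-5 + 3*m/2)**2 (S(P, m) = ((-5 + m/2) + m)**2 = (-5 + 3*m/2)**2)
Y(T) = -1/72 (Y(T) = 1/(-66 - 6) = 1/(-72) = -1/72)
-42371 - 1/Y(S(4, 6)) = -42371 - 1/(-1/72) = -42371 - 1*(-72) = -42371 + 72 = -42299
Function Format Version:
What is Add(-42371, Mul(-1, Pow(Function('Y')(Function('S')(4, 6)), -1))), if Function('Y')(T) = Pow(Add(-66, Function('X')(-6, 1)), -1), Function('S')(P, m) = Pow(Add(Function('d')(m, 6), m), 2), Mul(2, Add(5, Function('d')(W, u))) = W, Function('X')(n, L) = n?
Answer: -42299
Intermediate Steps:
Function('d')(W, u) = Add(-5, Mul(Rational(1, 2), W))
Function('S')(P, m) = Pow(Add(-5, Mul(Rational(3, 2), m)), 2) (Function('S')(P, m) = Pow(Add(Add(-5, Mul(Rational(1, 2), m)), m), 2) = Pow(Add(-5, Mul(Rational(3, 2), m)), 2))
Function('Y')(T) = Rational(-1, 72) (Function('Y')(T) = Pow(Add(-66, -6), -1) = Pow(-72, -1) = Rational(-1, 72))
Add(-42371, Mul(-1, Pow(Function('Y')(Function('S')(4, 6)), -1))) = Add(-42371, Mul(-1, Pow(Rational(-1, 72), -1))) = Add(-42371, Mul(-1, -72)) = Add(-42371, 72) = -42299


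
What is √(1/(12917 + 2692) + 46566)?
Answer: √93763481655/1419 ≈ 215.79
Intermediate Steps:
√(1/(12917 + 2692) + 46566) = √(1/15609 + 46566) = √(726848695/15609) = √93763481655/1419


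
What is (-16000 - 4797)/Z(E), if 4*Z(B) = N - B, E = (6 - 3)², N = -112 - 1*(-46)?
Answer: 83188/75 ≈ 1109.2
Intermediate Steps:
N = -66 (N = -112 + 46 = -66)
E = 9 (E = 3² = 9)
Z(B) = -33/2 - B/4 (Z(B) = (-66 - B)/4 = -33/2 - B/4)
(-16000 - 4797)/Z(E) = (-16000 - 4797)/(-33/2 - ¼*9) = -20797/(-33/2 - 9/4) = -20797/(-75/4) = -20797*(-4/75) = 83188/75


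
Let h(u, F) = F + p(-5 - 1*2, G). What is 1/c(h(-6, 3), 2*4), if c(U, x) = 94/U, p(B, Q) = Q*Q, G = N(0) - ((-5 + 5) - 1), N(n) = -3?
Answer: 7/94 ≈ 0.074468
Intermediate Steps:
G = -2 (G = -3 - ((-5 + 5) - 1) = -3 - (0 - 1) = -3 - 1*(-1) = -3 + 1 = -2)
p(B, Q) = Q²
h(u, F) = 4 + F (h(u, F) = F + (-2)² = F + 4 = 4 + F)
1/c(h(-6, 3), 2*4) = 1/(94/(4 + 3)) = 1/(94/7) = 7/94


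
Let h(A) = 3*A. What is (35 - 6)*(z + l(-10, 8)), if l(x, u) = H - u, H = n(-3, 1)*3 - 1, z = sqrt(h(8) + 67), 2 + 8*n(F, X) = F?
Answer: -2523/8 + 29*sqrt(91) ≈ -38.733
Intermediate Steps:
n(F, X) = -1/4 + F/8
z = sqrt(91) (z = sqrt(3*8 + 67) = sqrt(24 + 67) = sqrt(91) ≈ 9.5394)
H = -23/8 (H = (-1/4 + (1/8)*(-3))*3 - 1 = (-1/4 - 3/8)*3 - 1 = -5/8*3 - 1 = -15/8 - 1 = -23/8 ≈ -2.8750)
l(x, u) = -23/8 - u
(35 - 6)*(z + l(-10, 8)) = (35 - 6)*(sqrt(91) + (-23/8 - 1*8)) = 29*(sqrt(91) + (-23/8 - 8)) = 29*(sqrt(91) - 87/8) = 29*(-87/8 + sqrt(91)) = -2523/8 + 29*sqrt(91)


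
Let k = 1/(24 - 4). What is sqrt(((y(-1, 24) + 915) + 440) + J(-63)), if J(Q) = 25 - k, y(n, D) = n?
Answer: sqrt(137895)/10 ≈ 37.134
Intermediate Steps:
k = 1/20 ≈ 0.050000
J(Q) = 499/20 (J(Q) = 25 - 1*1/20 = 25 - 1/20 = 499/20)
sqrt(((y(-1, 24) + 915) + 440) + J(-63)) = sqrt(((-1 + 915) + 440) + 499/20) = sqrt((914 + 440) + 499/20) = sqrt(1354 + 499/20) = sqrt(27579/20) = sqrt(137895)/10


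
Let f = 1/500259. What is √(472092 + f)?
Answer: √408807278535999/29427 ≈ 687.09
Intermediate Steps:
f = 1/500259 ≈ 1.9990e-6
√(472092 + f) = √(472092 + 1/500259) = √(236168271829/500259) = √408807278535999/29427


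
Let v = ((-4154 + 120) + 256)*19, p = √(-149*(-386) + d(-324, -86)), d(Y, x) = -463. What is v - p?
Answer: -71782 - 3*√6339 ≈ -72021.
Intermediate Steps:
p = 3*√6339 (p = √(-149*(-386) - 463) = √(57514 - 463) = √57051 = 3*√6339 ≈ 238.85)
v = -71782 (v = (-4034 + 256)*19 = -3778*19 = -71782)
v - p = -71782 - 3*√6339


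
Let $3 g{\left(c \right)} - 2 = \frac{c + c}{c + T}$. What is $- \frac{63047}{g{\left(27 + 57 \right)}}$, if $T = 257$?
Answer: $- \frac{64497081}{850} \approx -75879.0$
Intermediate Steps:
$g{\left(c \right)} = \frac{2}{3} + \frac{2 c}{3 \left(257 + c\right)}$ ($g{\left(c \right)} = \frac{2}{3} + \frac{\left(c + c\right) \frac{1}{c + 257}}{3} = \frac{2}{3} + \frac{2 c \frac{1}{257 + c}}{3} = \frac{2}{3} + \frac{2 c}{3 \left(257 + c\right)}$)
$- \frac{63047}{g{\left(27 + 57 \right)}} = - \frac{63047}{\frac{2}{3} \frac{1}{257 + \left(27 + 57\right)} \left(257 + 2 \left(27 + 57\right)\right)} = - \frac{63047}{\frac{2}{3} \frac{1}{257 + 84} \left(257 + 2 \cdot 84\right)} = - \frac{63047}{\frac{2}{3} \cdot \frac{1}{341} \left(257 + 168\right)} = - \frac{63047}{\frac{2}{3} \cdot \frac{1}{341} \cdot 425} = - \frac{63047}{\frac{850}{1023}} = \left(-63047\right) \frac{1023}{850} = - \frac{64497081}{850}$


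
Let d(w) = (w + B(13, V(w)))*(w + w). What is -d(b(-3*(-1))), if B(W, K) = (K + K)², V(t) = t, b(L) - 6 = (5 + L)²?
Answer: -2753800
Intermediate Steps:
b(L) = 6 + (5 + L)²
B(W, K) = 4*K² (B(W, K) = (2*K)² = 4*K²)
d(w) = 2*w*(w + 4*w²) (d(w) = (w + 4*w²)*(w + w) = (w + 4*w²)*(2*w) = 2*w*(w + 4*w²))
-d(b(-3*(-1))) = -(6 + (5 - 3*(-1))²)²*(2 + 8*(6 + (5 - 3*(-1))²)) = -(6 + (5 + 3)²)²*(2 + 8*(6 + (5 + 3)²)) = -(6 + 8²)²*(2 + 8*(6 + 8²)) = -(6 + 64)²*(2 + 8*(6 + 64)) = -70²*(2 + 8*70) = -4900*(2 + 560) = -4900*562 = -1*2753800 = -2753800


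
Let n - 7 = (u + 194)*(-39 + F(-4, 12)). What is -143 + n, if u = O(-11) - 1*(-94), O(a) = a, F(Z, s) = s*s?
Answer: 28949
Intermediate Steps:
F(Z, s) = s**2
u = 83 (u = -11 - 1*(-94) = -11 + 94 = 83)
n = 29092 (n = 7 + (83 + 194)*(-39 + 12**2) = 7 + 277*(-39 + 144) = 7 + 277*105 = 7 + 29085 = 29092)
-143 + n = -143 + 29092 = 28949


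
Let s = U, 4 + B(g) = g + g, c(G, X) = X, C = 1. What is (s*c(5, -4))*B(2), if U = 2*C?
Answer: 0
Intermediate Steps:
U = 2 (U = 2*1 = 2)
B(g) = -4 + 2*g (B(g) = -4 + (g + g) = -4 + 2*g)
s = 2
(s*c(5, -4))*B(2) = (2*(-4))*(-4 + 2*2) = -8*(-4 + 4) = -8*0 = 0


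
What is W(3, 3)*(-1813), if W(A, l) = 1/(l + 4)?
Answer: -259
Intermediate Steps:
W(A, l) = 1/(4 + l)
W(3, 3)*(-1813) = -1813/(4 + 3) = -1813/7 = (⅐)*(-1813) = -259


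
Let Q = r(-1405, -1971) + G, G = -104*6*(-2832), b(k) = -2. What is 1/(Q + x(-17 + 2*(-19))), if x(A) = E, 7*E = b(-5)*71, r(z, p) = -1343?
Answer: 7/12360633 ≈ 5.6631e-7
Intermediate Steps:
E = -142/7 (E = (-2*71)/7 = (1/7)*(-142) = -142/7 ≈ -20.286)
x(A) = -142/7
G = 1767168 (G = -624*(-2832) = 1767168)
Q = 1765825 (Q = -1343 + 1767168 = 1765825)
1/(Q + x(-17 + 2*(-19))) = 1/(1765825 - 142/7) = 1/(12360633/7) = 7/12360633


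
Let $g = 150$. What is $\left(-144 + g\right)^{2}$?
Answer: $36$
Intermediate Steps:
$\left(-144 + g\right)^{2} = \left(-144 + 150\right)^{2} = 6^{2} = 36$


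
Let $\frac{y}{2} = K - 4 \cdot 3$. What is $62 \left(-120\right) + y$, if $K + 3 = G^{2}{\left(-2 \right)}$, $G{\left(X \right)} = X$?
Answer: $-7462$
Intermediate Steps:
$K = 1$ ($K = -3 + \left(-2\right)^{2} = -3 + 4 = 1$)
$y = -22$ ($y = 2 \left(1 - 4 \cdot 3\right) = 2 \left(1 - 12\right) = 2 \left(-11\right) = -22$)
$62 \left(-120\right) + y = 62 \left(-120\right) - 22 = -7440 - 22 = -7462$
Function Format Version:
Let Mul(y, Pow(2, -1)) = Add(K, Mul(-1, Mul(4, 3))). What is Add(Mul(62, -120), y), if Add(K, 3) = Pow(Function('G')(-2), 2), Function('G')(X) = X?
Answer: -7462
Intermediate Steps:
K = 1 (K = Add(-3, Pow(-2, 2)) = Add(-3, 4) = 1)
y = -22 (y = Mul(2, Add(1, Mul(-1, Mul(4, 3)))) = Mul(2, Add(1, Mul(-1, 12))) = Mul(2, Add(1, -12)) = Mul(2, -11) = -22)
Add(Mul(62, -120), y) = Add(Mul(62, -120), -22) = Add(-7440, -22) = -7462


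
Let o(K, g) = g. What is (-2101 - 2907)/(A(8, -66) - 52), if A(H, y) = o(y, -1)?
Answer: 5008/53 ≈ 94.491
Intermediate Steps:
A(H, y) = -1
(-2101 - 2907)/(A(8, -66) - 52) = (-2101 - 2907)/(-1 - 52) = -5008/(-53) = -5008*(-1/53) = 5008/53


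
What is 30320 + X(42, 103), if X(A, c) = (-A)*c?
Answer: 25994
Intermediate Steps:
X(A, c) = -A*c
30320 + X(42, 103) = 30320 - 1*42*103 = 30320 - 4326 = 25994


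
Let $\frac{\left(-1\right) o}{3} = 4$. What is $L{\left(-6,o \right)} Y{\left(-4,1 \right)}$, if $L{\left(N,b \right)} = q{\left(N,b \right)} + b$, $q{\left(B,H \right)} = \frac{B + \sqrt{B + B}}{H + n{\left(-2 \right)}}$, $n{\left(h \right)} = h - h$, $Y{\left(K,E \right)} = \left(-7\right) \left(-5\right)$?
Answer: $- \frac{805}{2} - \frac{35 i \sqrt{3}}{6} \approx -402.5 - 10.104 i$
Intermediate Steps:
$Y{\left(K,E \right)} = 35$
$n{\left(h \right)} = 0$
$o = -12$ ($o = \left(-3\right) 4 = -12$)
$q{\left(B,H \right)} = \frac{B + \sqrt{2} \sqrt{B}}{H}$ ($q{\left(B,H \right)} = \frac{B + \sqrt{B + B}}{H + 0} = \frac{B + \sqrt{2 B}}{H} = \frac{B + \sqrt{2} \sqrt{B}}{H}$)
$L{\left(N,b \right)} = b + \frac{N + \sqrt{2} \sqrt{N}}{b}$ ($L{\left(N,b \right)} = \frac{N + \sqrt{2} \sqrt{N}}{b} + b = b + \frac{N + \sqrt{2} \sqrt{N}}{b}$)
$L{\left(-6,o \right)} Y{\left(-4,1 \right)} = \frac{-6 + \left(-12\right)^{2} + \sqrt{2} \sqrt{-6}}{-12} \cdot 35 = - \frac{-6 + 144 + \sqrt{2} i \sqrt{6}}{12} \cdot 35 = - \frac{-6 + 144 + 2 i \sqrt{3}}{12} \cdot 35 = - \frac{138 + 2 i \sqrt{3}}{12} \cdot 35 = \left(- \frac{23}{2} - \frac{i \sqrt{3}}{6}\right) 35 = - \frac{805}{2} - \frac{35 i \sqrt{3}}{6}$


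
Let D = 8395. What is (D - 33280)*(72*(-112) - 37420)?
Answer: 1131869340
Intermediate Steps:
(D - 33280)*(72*(-112) - 37420) = (8395 - 33280)*(72*(-112) - 37420) = -24885*(-8064 - 37420) = -24885*(-45484) = 1131869340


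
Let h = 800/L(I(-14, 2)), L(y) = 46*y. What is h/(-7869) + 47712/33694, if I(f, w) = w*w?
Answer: 4315941172/3049087989 ≈ 1.4155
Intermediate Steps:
I(f, w) = w²
h = 100/23 (h = 800/((46*2²)) = 800/((46*4)) = 800/184 = 800*(1/184) = 100/23 ≈ 4.3478)
h/(-7869) + 47712/33694 = (100/23)/(-7869) + 47712/33694 = (100/23)*(-1/7869) + 47712*(1/33694) = -100/180987 + 23856/16847 = 4315941172/3049087989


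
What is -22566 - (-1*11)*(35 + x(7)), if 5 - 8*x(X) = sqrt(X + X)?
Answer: -177393/8 - 11*sqrt(14)/8 ≈ -22179.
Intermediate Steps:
x(X) = 5/8 - sqrt(2)*sqrt(X)/8 (x(X) = 5/8 - sqrt(X + X)/8 = 5/8 - sqrt(2)*sqrt(X)/8)
-22566 - (-1*11)*(35 + x(7)) = -22566 - (-1*11)*(35 + (5/8 - sqrt(2)*sqrt(7)/8)) = -22566 - (-11)*(35 + (5/8 - sqrt(14)/8)) = -22566 - (-11)*(285/8 - sqrt(14)/8) = -22566 - (-3135/8 + 11*sqrt(14)/8) = -22566 + (3135/8 - 11*sqrt(14)/8) = -177393/8 - 11*sqrt(14)/8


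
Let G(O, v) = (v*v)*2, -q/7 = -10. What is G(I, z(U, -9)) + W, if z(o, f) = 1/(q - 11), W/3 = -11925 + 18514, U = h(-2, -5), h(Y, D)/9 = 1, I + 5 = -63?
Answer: 68808929/3481 ≈ 19767.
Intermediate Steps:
I = -68 (I = -5 - 63 = -68)
q = 70 (q = -7*(-10) = 70)
h(Y, D) = 9 (h(Y, D) = 9*1 = 9)
U = 9
W = 19767 (W = 3*(-11925 + 18514) = 3*6589 = 19767)
z(o, f) = 1/59 (z(o, f) = 1/(70 - 11) = 1/59)
G(O, v) = 2*v**2 (G(O, v) = v**2*2 = 2*v**2)
G(I, z(U, -9)) + W = 2*(1/59)**2 + 19767 = 2*(1/3481) + 19767 = 2/3481 + 19767 = 68808929/3481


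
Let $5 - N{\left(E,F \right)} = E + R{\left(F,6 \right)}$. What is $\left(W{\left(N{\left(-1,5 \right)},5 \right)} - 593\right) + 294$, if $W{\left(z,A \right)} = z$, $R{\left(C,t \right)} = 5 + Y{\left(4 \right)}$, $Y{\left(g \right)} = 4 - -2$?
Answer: $-304$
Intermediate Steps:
$Y{\left(g \right)} = 6$ ($Y{\left(g \right)} = 4 + 2 = 6$)
$R{\left(C,t \right)} = 11$ ($R{\left(C,t \right)} = 5 + 6 = 11$)
$N{\left(E,F \right)} = -6 - E$ ($N{\left(E,F \right)} = 5 - \left(E + 11\right) = 5 - \left(11 + E\right) = -6 - E$)
$\left(W{\left(N{\left(-1,5 \right)},5 \right)} - 593\right) + 294 = \left(\left(-6 - -1\right) - 593\right) + 294 = \left(\left(-6 + 1\right) - 593\right) + 294 = \left(-5 - 593\right) + 294 = -598 + 294 = -304$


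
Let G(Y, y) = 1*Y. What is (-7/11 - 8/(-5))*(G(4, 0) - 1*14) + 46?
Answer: 400/11 ≈ 36.364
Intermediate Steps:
G(Y, y) = Y
(-7/11 - 8/(-5))*(G(4, 0) - 1*14) + 46 = (-7/11 - 8/(-5))*(4 - 1*14) + 46 = (-7*1/11 - 8*(-⅕))*(4 - 14) + 46 = (-7/11 + 8/5)*(-10) + 46 = (53/55)*(-10) + 46 = -106/11 + 46 = 400/11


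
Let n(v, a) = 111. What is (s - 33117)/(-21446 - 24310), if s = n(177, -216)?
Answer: 5501/7626 ≈ 0.72135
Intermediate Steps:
s = 111
(s - 33117)/(-21446 - 24310) = (111 - 33117)/(-21446 - 24310) = -33006/(-45756) = -33006*(-1/45756) = 5501/7626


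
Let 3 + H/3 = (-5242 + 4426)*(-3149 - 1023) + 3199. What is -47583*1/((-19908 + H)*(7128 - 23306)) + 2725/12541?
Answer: 149929574478401/690005247327776 ≈ 0.21729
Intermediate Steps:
H = 10222644 (H = -9 + 3*((-5242 + 4426)*(-3149 - 1023) + 3199) = -9 + 3*(-816*(-4172) + 3199) = -9 + 3*(3404352 + 3199) = -9 + 3*3407551 = -9 + 10222653 = 10222644)
-47583*1/((-19908 + H)*(7128 - 23306)) + 2725/12541 = -47583*1/((-19908 + 10222644)*(7128 - 23306)) + 2725/12541 = -47583/(10202736*(-16178)) + 2725*(1/12541) = -47583/(-165059863008) + 2725/12541 = -47583*(-1/165059863008) + 2725/12541 = 15861/55019954336 + 2725/12541 = 149929574478401/690005247327776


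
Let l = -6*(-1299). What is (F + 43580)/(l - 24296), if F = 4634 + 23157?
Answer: -71371/16502 ≈ -4.3250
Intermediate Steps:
F = 27791
l = 7794
(F + 43580)/(l - 24296) = (27791 + 43580)/(7794 - 24296) = 71371/(-16502) = 71371*(-1/16502) = -71371/16502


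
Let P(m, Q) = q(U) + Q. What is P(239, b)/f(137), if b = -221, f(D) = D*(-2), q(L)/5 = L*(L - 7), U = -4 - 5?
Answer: -499/274 ≈ -1.8212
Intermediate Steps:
U = -9
q(L) = 5*L*(-7 + L) (q(L) = 5*(L*(L - 7)) = 5*(L*(-7 + L)) = 5*L*(-7 + L))
f(D) = -2*D
P(m, Q) = 720 + Q (P(m, Q) = 5*(-9)*(-7 - 9) + Q = 5*(-9)*(-16) + Q = 720 + Q)
P(239, b)/f(137) = (720 - 221)/((-2*137)) = 499/(-274) = 499*(-1/274) = -499/274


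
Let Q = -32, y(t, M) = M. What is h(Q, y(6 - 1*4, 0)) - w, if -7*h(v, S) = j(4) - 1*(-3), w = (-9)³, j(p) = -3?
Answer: 729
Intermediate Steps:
w = -729
h(v, S) = 0 (h(v, S) = -(-3 - 1*(-3))/7 = -(-3 + 3)/7 = -⅐*0 = 0)
h(Q, y(6 - 1*4, 0)) - w = 0 - 1*(-729) = 0 + 729 = 729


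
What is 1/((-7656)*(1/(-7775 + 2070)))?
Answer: 5705/7656 ≈ 0.74517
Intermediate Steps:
1/((-7656)*(1/(-7775 + 2070))) = -1/(7656*(1/(-5705))) = -1/(7656*(-1/5705)) = -1/7656*(-5705) = 5705/7656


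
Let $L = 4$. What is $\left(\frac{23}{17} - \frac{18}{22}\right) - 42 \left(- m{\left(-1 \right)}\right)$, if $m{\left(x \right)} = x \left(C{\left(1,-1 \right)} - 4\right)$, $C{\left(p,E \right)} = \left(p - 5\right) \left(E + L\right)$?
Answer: $\frac{125764}{187} \approx 672.54$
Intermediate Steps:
$C{\left(p,E \right)} = \left(-5 + p\right) \left(4 + E\right)$ ($C{\left(p,E \right)} = \left(p - 5\right) \left(E + 4\right) = \left(-5 + p\right) \left(4 + E\right)$)
$m{\left(x \right)} = - 16 x$ ($m{\left(x \right)} = x \left(\left(-20 - -5 + 4 \cdot 1 - 1\right) - 4\right) = x \left(\left(-20 + 5 + 4 - 1\right) - 4\right) = x \left(-12 - 4\right) = x \left(-16\right) = - 16 x$)
$\left(\frac{23}{17} - \frac{18}{22}\right) - 42 \left(- m{\left(-1 \right)}\right) = \left(\frac{23}{17} - \frac{18}{22}\right) - 42 \left(- \left(-16\right) \left(-1\right)\right) = \left(23 \cdot \frac{1}{17} - \frac{9}{11}\right) - 42 \left(\left(-1\right) 16\right) = \left(\frac{23}{17} - \frac{9}{11}\right) - -672 = \frac{100}{187} + 672 = \frac{125764}{187}$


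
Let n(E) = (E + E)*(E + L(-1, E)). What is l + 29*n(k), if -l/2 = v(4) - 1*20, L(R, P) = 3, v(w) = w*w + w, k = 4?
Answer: 1624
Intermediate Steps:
v(w) = w + w² (v(w) = w² + w = w + w²)
l = 0 (l = -2*(4*(1 + 4) - 1*20) = -2*(4*5 - 20) = -2*(20 - 20) = -2*0 = 0)
n(E) = 2*E*(3 + E) (n(E) = (E + E)*(E + 3) = (2*E)*(3 + E) = 2*E*(3 + E))
l + 29*n(k) = 0 + 29*(2*4*(3 + 4)) = 0 + 29*(2*4*7) = 0 + 29*56 = 0 + 1624 = 1624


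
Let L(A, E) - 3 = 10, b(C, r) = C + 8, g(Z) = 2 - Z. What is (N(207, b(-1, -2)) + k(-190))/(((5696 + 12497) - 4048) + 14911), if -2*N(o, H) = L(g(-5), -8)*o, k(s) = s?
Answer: -3071/58112 ≈ -0.052846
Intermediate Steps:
b(C, r) = 8 + C
L(A, E) = 13 (L(A, E) = 3 + 10 = 13)
N(o, H) = -13*o/2
(N(207, b(-1, -2)) + k(-190))/(((5696 + 12497) - 4048) + 14911) = (-13/2*207 - 190)/(((5696 + 12497) - 4048) + 14911) = (-2691/2 - 190)/((18193 - 4048) + 14911) = -3071/(2*(14145 + 14911)) = -3071/2/29056 = -3071/2*1/29056 = -3071/58112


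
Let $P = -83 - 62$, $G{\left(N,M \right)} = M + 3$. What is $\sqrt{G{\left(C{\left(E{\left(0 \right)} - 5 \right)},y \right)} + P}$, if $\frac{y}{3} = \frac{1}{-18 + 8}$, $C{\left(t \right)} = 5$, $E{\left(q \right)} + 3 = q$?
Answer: $\frac{i \sqrt{14230}}{10} \approx 11.929 i$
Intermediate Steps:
$E{\left(q \right)} = -3 + q$
$y = - \frac{3}{10}$ ($y = \frac{3}{-18 + 8} = \frac{3}{-10} = 3 \left(- \frac{1}{10}\right) = - \frac{3}{10} \approx -0.3$)
$G{\left(N,M \right)} = 3 + M$
$P = -145$ ($P = -83 - 62 = -145$)
$\sqrt{G{\left(C{\left(E{\left(0 \right)} - 5 \right)},y \right)} + P} = \sqrt{\left(3 - \frac{3}{10}\right) - 145} = \sqrt{\frac{27}{10} - 145} = \sqrt{- \frac{1423}{10}} = \frac{i \sqrt{14230}}{10}$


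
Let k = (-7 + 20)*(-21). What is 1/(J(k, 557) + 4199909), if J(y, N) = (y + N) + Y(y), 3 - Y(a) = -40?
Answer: 1/4200236 ≈ 2.3808e-7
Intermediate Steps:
Y(a) = 43 (Y(a) = 3 - 1*(-40) = 3 + 40 = 43)
k = -273 (k = 13*(-21) = -273)
J(y, N) = 43 + N + y (J(y, N) = (y + N) + 43 = (N + y) + 43 = 43 + N + y)
1/(J(k, 557) + 4199909) = 1/((43 + 557 - 273) + 4199909) = 1/(327 + 4199909) = 1/4200236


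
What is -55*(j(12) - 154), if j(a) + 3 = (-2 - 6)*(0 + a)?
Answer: 13915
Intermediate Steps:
j(a) = -3 - 8*a (j(a) = -3 + (-2 - 6)*(0 + a) = -3 - 8*a)
-55*(j(12) - 154) = -55*((-3 - 8*12) - 154) = -55*((-3 - 96) - 154) = -55*(-99 - 154) = -55*(-253) = 13915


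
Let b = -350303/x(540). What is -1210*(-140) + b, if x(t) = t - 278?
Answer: 44032497/262 ≈ 1.6806e+5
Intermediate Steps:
x(t) = -278 + t
b = -350303/262 (b = -350303/(-278 + 540) = -350303/262 ≈ -1337.0)
-1210*(-140) + b = -1210*(-140) - 350303/262 = 169400 - 350303/262 = 44032497/262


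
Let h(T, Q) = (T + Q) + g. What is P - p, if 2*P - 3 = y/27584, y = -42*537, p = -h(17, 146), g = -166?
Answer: -52653/27584 ≈ -1.9088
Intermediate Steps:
h(T, Q) = -166 + Q + T (h(T, Q) = (T + Q) - 166 = (Q + T) - 166 = -166 + Q + T)
p = 3 (p = -(-166 + 146 + 17) = -1*(-3) = 3)
y = -22554
P = 30099/27584 (P = 3/2 + (-22554/27584)/2 = 3/2 + (-22554*1/27584)/2 = 3/2 + (½)*(-11277/13792) = 3/2 - 11277/27584 = 30099/27584 ≈ 1.0912)
P - p = 30099/27584 - 1*3 = 30099/27584 - 3 = -52653/27584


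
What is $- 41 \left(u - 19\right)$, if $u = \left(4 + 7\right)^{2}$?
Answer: $-4182$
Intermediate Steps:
$u = 121$ ($u = 11^{2} = 121$)
$- 41 \left(u - 19\right) = - 41 \left(121 - 19\right) = \left(-41\right) 102 = -4182$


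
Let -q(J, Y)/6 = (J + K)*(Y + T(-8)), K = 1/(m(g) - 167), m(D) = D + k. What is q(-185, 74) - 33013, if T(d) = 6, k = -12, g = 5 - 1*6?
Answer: 167369/3 ≈ 55790.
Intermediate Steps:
g = -1 (g = 5 - 6 = -1)
m(D) = -12 + D (m(D) = D - 12 = -12 + D)
K = -1/180 (K = 1/((-12 - 1) - 167) = 1/(-13 - 167) = 1/(-180) = -1/180 ≈ -0.0055556)
q(J, Y) = -6*(6 + Y)*(-1/180 + J) (q(J, Y) = -6*(J - 1/180)*(Y + 6) = -6*(-1/180 + J)*(6 + Y) = -6*(6 + Y)*(-1/180 + J))
q(-185, 74) - 33013 = (⅕ - 36*(-185) + (1/30)*74 - 6*(-185)*74) - 33013 = (⅕ + 6660 + 37/15 + 82140) - 33013 = 266408/3 - 33013 = 167369/3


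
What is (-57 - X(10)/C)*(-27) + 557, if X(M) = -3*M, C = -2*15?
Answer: 2123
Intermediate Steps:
C = -30
(-57 - X(10)/C)*(-27) + 557 = (-57 - (-3*10)/(-30))*(-27) + 557 = (-57 - (-30)*(-1)/30)*(-27) + 557 = (-57 - 1*1)*(-27) + 557 = (-57 - 1)*(-27) + 557 = -58*(-27) + 557 = 1566 + 557 = 2123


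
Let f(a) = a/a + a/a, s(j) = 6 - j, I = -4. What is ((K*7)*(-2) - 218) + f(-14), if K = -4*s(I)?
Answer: 344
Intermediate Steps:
K = -40 (K = -4*(6 - 1*(-4)) = -4*(6 + 4) = -4*10 = -40)
f(a) = 2 (f(a) = 1 + 1 = 2)
((K*7)*(-2) - 218) + f(-14) = (-40*7*(-2) - 218) + 2 = (-280*(-2) - 218) + 2 = (560 - 218) + 2 = 342 + 2 = 344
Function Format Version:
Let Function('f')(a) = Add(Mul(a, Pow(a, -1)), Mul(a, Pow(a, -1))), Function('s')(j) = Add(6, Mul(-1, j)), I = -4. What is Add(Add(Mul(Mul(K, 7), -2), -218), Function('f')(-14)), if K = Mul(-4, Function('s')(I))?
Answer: 344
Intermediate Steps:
K = -40 (K = Mul(-4, Add(6, Mul(-1, -4))) = Mul(-4, Add(6, 4)) = Mul(-4, 10) = -40)
Function('f')(a) = 2 (Function('f')(a) = Add(1, 1) = 2)
Add(Add(Mul(Mul(K, 7), -2), -218), Function('f')(-14)) = Add(Add(Mul(Mul(-40, 7), -2), -218), 2) = Add(Add(Mul(-280, -2), -218), 2) = Add(Add(560, -218), 2) = Add(342, 2) = 344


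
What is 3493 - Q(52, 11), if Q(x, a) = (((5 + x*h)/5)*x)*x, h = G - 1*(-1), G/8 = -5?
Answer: 5487657/5 ≈ 1.0975e+6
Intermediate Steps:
G = -40 (G = 8*(-5) = -40)
h = -39 (h = -40 - 1*(-1) = -40 + 1 = -39)
Q(x, a) = x**2*(1 - 39*x/5) (Q(x, a) = (((5 + x*(-39))/5)*x)*x = (((5 - 39*x)*(1/5))*x)*x = ((1 - 39*x/5)*x)*x = (x*(1 - 39*x/5))*x = x**2*(1 - 39*x/5))
3493 - Q(52, 11) = 3493 - 52**2*(5 - 39*52)/5 = 3493 - 2704*(5 - 2028)/5 = 3493 - 2704*(-2023)/5 = 3493 - 1*(-5470192/5) = 3493 + 5470192/5 = 5487657/5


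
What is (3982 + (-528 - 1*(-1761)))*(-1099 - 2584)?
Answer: -19206845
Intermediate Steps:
(3982 + (-528 - 1*(-1761)))*(-1099 - 2584) = (3982 + (-528 + 1761))*(-3683) = (3982 + 1233)*(-3683) = 5215*(-3683) = -19206845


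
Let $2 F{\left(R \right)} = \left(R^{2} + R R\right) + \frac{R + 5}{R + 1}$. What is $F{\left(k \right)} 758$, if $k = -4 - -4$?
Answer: $1895$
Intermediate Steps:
$k = 0$ ($k = -4 + 4 = 0$)
$F{\left(R \right)} = R^{2} + \frac{5 + R}{2 \left(1 + R\right)}$ ($F{\left(R \right)} = \frac{\left(R^{2} + R R\right) + \frac{R + 5}{R + 1}}{2} = \frac{\left(R^{2} + R^{2}\right) + \frac{5 + R}{1 + R}}{2} = \frac{2 R^{2} + \frac{5 + R}{1 + R}}{2} = R^{2} + \frac{5 + R}{2 \left(1 + R\right)}$)
$F{\left(k \right)} 758 = \frac{\frac{5}{2} + 0^{2} + 0^{3} + \frac{1}{2} \cdot 0}{1 + 0} \cdot 758 = \frac{\frac{5}{2} + 0 + 0 + 0}{1} \cdot 758 = 1 \cdot \frac{5}{2} \cdot 758 = \frac{5}{2} \cdot 758 = 1895$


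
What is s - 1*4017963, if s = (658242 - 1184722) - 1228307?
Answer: -5772750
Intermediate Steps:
s = -1754787 (s = -526480 - 1228307 = -1754787)
s - 1*4017963 = -1754787 - 1*4017963 = -1754787 - 4017963 = -5772750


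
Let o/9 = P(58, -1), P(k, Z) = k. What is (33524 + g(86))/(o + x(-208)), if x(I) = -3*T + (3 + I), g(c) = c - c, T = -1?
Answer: 8381/80 ≈ 104.76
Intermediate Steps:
o = 522 (o = 9*58 = 522)
g(c) = 0
x(I) = 6 + I (x(I) = -3*(-1) + (3 + I) = 3 + (3 + I) = 6 + I)
(33524 + g(86))/(o + x(-208)) = (33524 + 0)/(522 + (6 - 208)) = 33524/(522 - 202) = 33524/320 = 33524*(1/320) = 8381/80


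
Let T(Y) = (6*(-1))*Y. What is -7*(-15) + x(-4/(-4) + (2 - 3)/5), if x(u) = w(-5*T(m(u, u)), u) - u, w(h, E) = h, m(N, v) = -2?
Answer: 221/5 ≈ 44.200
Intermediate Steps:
T(Y) = -6*Y
x(u) = -60 - u (x(u) = -(-30)*(-2) - u = -5*12 - u = -60 - u)
-7*(-15) + x(-4/(-4) + (2 - 3)/5) = -7*(-15) + (-60 - (-4/(-4) + (2 - 3)/5)) = 105 + (-60 - (-4*(-¼) - 1*⅕)) = 105 + (-60 - (1 - ⅕)) = 105 + (-60 - 1*⅘) = 105 + (-60 - ⅘) = 105 - 304/5 = 221/5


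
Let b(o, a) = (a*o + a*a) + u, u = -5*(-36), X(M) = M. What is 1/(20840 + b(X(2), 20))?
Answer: 1/21460 ≈ 4.6598e-5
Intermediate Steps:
u = 180
b(o, a) = 180 + a² + a*o (b(o, a) = (a*o + a*a) + 180 = (a*o + a²) + 180 = (a² + a*o) + 180 = 180 + a² + a*o)
1/(20840 + b(X(2), 20)) = 1/(20840 + (180 + 20² + 20*2)) = 1/(20840 + (180 + 400 + 40)) = 1/(20840 + 620) = 1/21460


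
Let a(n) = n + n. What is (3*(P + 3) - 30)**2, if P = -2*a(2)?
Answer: 2025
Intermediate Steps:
a(n) = 2*n
P = -8 (P = -4*2 = -2*4 = -8)
(3*(P + 3) - 30)**2 = (3*(-8 + 3) - 30)**2 = (3*(-5) - 30)**2 = (-15 - 30)**2 = (-45)**2 = 2025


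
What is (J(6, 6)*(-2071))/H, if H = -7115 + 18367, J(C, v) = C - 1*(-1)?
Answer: -14497/11252 ≈ -1.2884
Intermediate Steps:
J(C, v) = 1 + C (J(C, v) = C + 1 = 1 + C)
H = 11252
(J(6, 6)*(-2071))/H = ((1 + 6)*(-2071))/11252 = (7*(-2071))*(1/11252) = -14497*1/11252 = -14497/11252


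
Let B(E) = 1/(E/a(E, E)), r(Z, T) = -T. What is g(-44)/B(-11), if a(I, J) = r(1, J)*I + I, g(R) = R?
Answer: -11/3 ≈ -3.6667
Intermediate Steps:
a(I, J) = I - I*J (a(I, J) = (-J)*I + I = -I*J + I = I - I*J)
B(E) = 1 - E (B(E) = 1/(E/((E*(1 - E)))) = 1/(E*(1/(E*(1 - E)))) = 1/(1/(1 - E)) = 1 - E)
g(-44)/B(-11) = -44/(1 - 1*(-11)) = -44/(1 + 11) = -44/12 = -44*1/12 = -11/3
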